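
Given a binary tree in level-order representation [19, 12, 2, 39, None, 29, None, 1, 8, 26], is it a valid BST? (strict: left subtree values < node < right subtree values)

Level-order array: [19, 12, 2, 39, None, 29, None, 1, 8, 26]
Validate using subtree bounds (lo, hi): at each node, require lo < value < hi,
then recurse left with hi=value and right with lo=value.
Preorder trace (stopping at first violation):
  at node 19 with bounds (-inf, +inf): OK
  at node 12 with bounds (-inf, 19): OK
  at node 39 with bounds (-inf, 12): VIOLATION
Node 39 violates its bound: not (-inf < 39 < 12).
Result: Not a valid BST


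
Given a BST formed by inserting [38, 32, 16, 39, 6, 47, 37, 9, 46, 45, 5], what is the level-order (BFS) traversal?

Tree insertion order: [38, 32, 16, 39, 6, 47, 37, 9, 46, 45, 5]
Tree (level-order array): [38, 32, 39, 16, 37, None, 47, 6, None, None, None, 46, None, 5, 9, 45]
BFS from the root, enqueuing left then right child of each popped node:
  queue [38] -> pop 38, enqueue [32, 39], visited so far: [38]
  queue [32, 39] -> pop 32, enqueue [16, 37], visited so far: [38, 32]
  queue [39, 16, 37] -> pop 39, enqueue [47], visited so far: [38, 32, 39]
  queue [16, 37, 47] -> pop 16, enqueue [6], visited so far: [38, 32, 39, 16]
  queue [37, 47, 6] -> pop 37, enqueue [none], visited so far: [38, 32, 39, 16, 37]
  queue [47, 6] -> pop 47, enqueue [46], visited so far: [38, 32, 39, 16, 37, 47]
  queue [6, 46] -> pop 6, enqueue [5, 9], visited so far: [38, 32, 39, 16, 37, 47, 6]
  queue [46, 5, 9] -> pop 46, enqueue [45], visited so far: [38, 32, 39, 16, 37, 47, 6, 46]
  queue [5, 9, 45] -> pop 5, enqueue [none], visited so far: [38, 32, 39, 16, 37, 47, 6, 46, 5]
  queue [9, 45] -> pop 9, enqueue [none], visited so far: [38, 32, 39, 16, 37, 47, 6, 46, 5, 9]
  queue [45] -> pop 45, enqueue [none], visited so far: [38, 32, 39, 16, 37, 47, 6, 46, 5, 9, 45]
Result: [38, 32, 39, 16, 37, 47, 6, 46, 5, 9, 45]


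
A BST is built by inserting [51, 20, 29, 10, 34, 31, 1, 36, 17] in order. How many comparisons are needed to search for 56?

Search path for 56: 51
Found: False
Comparisons: 1


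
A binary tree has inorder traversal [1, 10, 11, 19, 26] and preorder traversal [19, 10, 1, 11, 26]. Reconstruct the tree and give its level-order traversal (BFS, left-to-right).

Inorder:  [1, 10, 11, 19, 26]
Preorder: [19, 10, 1, 11, 26]
Algorithm: preorder visits root first, so consume preorder in order;
for each root, split the current inorder slice at that value into
left-subtree inorder and right-subtree inorder, then recurse.
Recursive splits:
  root=19; inorder splits into left=[1, 10, 11], right=[26]
  root=10; inorder splits into left=[1], right=[11]
  root=1; inorder splits into left=[], right=[]
  root=11; inorder splits into left=[], right=[]
  root=26; inorder splits into left=[], right=[]
Reconstructed level-order: [19, 10, 26, 1, 11]


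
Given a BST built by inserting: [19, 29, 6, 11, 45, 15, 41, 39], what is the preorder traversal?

Tree insertion order: [19, 29, 6, 11, 45, 15, 41, 39]
Tree (level-order array): [19, 6, 29, None, 11, None, 45, None, 15, 41, None, None, None, 39]
Preorder traversal: [19, 6, 11, 15, 29, 45, 41, 39]


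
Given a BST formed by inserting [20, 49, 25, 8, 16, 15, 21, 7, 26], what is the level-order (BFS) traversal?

Tree insertion order: [20, 49, 25, 8, 16, 15, 21, 7, 26]
Tree (level-order array): [20, 8, 49, 7, 16, 25, None, None, None, 15, None, 21, 26]
BFS from the root, enqueuing left then right child of each popped node:
  queue [20] -> pop 20, enqueue [8, 49], visited so far: [20]
  queue [8, 49] -> pop 8, enqueue [7, 16], visited so far: [20, 8]
  queue [49, 7, 16] -> pop 49, enqueue [25], visited so far: [20, 8, 49]
  queue [7, 16, 25] -> pop 7, enqueue [none], visited so far: [20, 8, 49, 7]
  queue [16, 25] -> pop 16, enqueue [15], visited so far: [20, 8, 49, 7, 16]
  queue [25, 15] -> pop 25, enqueue [21, 26], visited so far: [20, 8, 49, 7, 16, 25]
  queue [15, 21, 26] -> pop 15, enqueue [none], visited so far: [20, 8, 49, 7, 16, 25, 15]
  queue [21, 26] -> pop 21, enqueue [none], visited so far: [20, 8, 49, 7, 16, 25, 15, 21]
  queue [26] -> pop 26, enqueue [none], visited so far: [20, 8, 49, 7, 16, 25, 15, 21, 26]
Result: [20, 8, 49, 7, 16, 25, 15, 21, 26]


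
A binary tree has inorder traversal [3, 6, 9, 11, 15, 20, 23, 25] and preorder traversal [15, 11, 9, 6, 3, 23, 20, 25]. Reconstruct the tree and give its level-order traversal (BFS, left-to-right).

Inorder:  [3, 6, 9, 11, 15, 20, 23, 25]
Preorder: [15, 11, 9, 6, 3, 23, 20, 25]
Algorithm: preorder visits root first, so consume preorder in order;
for each root, split the current inorder slice at that value into
left-subtree inorder and right-subtree inorder, then recurse.
Recursive splits:
  root=15; inorder splits into left=[3, 6, 9, 11], right=[20, 23, 25]
  root=11; inorder splits into left=[3, 6, 9], right=[]
  root=9; inorder splits into left=[3, 6], right=[]
  root=6; inorder splits into left=[3], right=[]
  root=3; inorder splits into left=[], right=[]
  root=23; inorder splits into left=[20], right=[25]
  root=20; inorder splits into left=[], right=[]
  root=25; inorder splits into left=[], right=[]
Reconstructed level-order: [15, 11, 23, 9, 20, 25, 6, 3]


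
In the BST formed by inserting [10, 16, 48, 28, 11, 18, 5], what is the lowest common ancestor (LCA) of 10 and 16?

Tree insertion order: [10, 16, 48, 28, 11, 18, 5]
Tree (level-order array): [10, 5, 16, None, None, 11, 48, None, None, 28, None, 18]
In a BST, the LCA of p=10, q=16 is the first node v on the
root-to-leaf path with p <= v <= q (go left if both < v, right if both > v).
Walk from root:
  at 10: 10 <= 10 <= 16, this is the LCA
LCA = 10


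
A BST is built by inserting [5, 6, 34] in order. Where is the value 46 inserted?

Starting tree (level order): [5, None, 6, None, 34]
Insertion path: 5 -> 6 -> 34
Result: insert 46 as right child of 34
Final tree (level order): [5, None, 6, None, 34, None, 46]


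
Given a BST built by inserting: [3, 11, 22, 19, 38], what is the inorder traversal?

Tree insertion order: [3, 11, 22, 19, 38]
Tree (level-order array): [3, None, 11, None, 22, 19, 38]
Inorder traversal: [3, 11, 19, 22, 38]


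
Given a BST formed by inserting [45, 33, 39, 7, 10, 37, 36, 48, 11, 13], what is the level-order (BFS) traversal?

Tree insertion order: [45, 33, 39, 7, 10, 37, 36, 48, 11, 13]
Tree (level-order array): [45, 33, 48, 7, 39, None, None, None, 10, 37, None, None, 11, 36, None, None, 13]
BFS from the root, enqueuing left then right child of each popped node:
  queue [45] -> pop 45, enqueue [33, 48], visited so far: [45]
  queue [33, 48] -> pop 33, enqueue [7, 39], visited so far: [45, 33]
  queue [48, 7, 39] -> pop 48, enqueue [none], visited so far: [45, 33, 48]
  queue [7, 39] -> pop 7, enqueue [10], visited so far: [45, 33, 48, 7]
  queue [39, 10] -> pop 39, enqueue [37], visited so far: [45, 33, 48, 7, 39]
  queue [10, 37] -> pop 10, enqueue [11], visited so far: [45, 33, 48, 7, 39, 10]
  queue [37, 11] -> pop 37, enqueue [36], visited so far: [45, 33, 48, 7, 39, 10, 37]
  queue [11, 36] -> pop 11, enqueue [13], visited so far: [45, 33, 48, 7, 39, 10, 37, 11]
  queue [36, 13] -> pop 36, enqueue [none], visited so far: [45, 33, 48, 7, 39, 10, 37, 11, 36]
  queue [13] -> pop 13, enqueue [none], visited so far: [45, 33, 48, 7, 39, 10, 37, 11, 36, 13]
Result: [45, 33, 48, 7, 39, 10, 37, 11, 36, 13]


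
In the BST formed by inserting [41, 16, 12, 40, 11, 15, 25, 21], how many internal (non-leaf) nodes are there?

Tree built from: [41, 16, 12, 40, 11, 15, 25, 21]
Tree (level-order array): [41, 16, None, 12, 40, 11, 15, 25, None, None, None, None, None, 21]
Rule: An internal node has at least one child.
Per-node child counts:
  node 41: 1 child(ren)
  node 16: 2 child(ren)
  node 12: 2 child(ren)
  node 11: 0 child(ren)
  node 15: 0 child(ren)
  node 40: 1 child(ren)
  node 25: 1 child(ren)
  node 21: 0 child(ren)
Matching nodes: [41, 16, 12, 40, 25]
Count of internal (non-leaf) nodes: 5


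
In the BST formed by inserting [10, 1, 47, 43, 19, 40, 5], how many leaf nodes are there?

Tree built from: [10, 1, 47, 43, 19, 40, 5]
Tree (level-order array): [10, 1, 47, None, 5, 43, None, None, None, 19, None, None, 40]
Rule: A leaf has 0 children.
Per-node child counts:
  node 10: 2 child(ren)
  node 1: 1 child(ren)
  node 5: 0 child(ren)
  node 47: 1 child(ren)
  node 43: 1 child(ren)
  node 19: 1 child(ren)
  node 40: 0 child(ren)
Matching nodes: [5, 40]
Count of leaf nodes: 2


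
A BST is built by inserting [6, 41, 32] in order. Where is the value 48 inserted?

Starting tree (level order): [6, None, 41, 32]
Insertion path: 6 -> 41
Result: insert 48 as right child of 41
Final tree (level order): [6, None, 41, 32, 48]


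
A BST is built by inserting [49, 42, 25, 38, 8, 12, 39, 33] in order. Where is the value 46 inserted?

Starting tree (level order): [49, 42, None, 25, None, 8, 38, None, 12, 33, 39]
Insertion path: 49 -> 42
Result: insert 46 as right child of 42
Final tree (level order): [49, 42, None, 25, 46, 8, 38, None, None, None, 12, 33, 39]


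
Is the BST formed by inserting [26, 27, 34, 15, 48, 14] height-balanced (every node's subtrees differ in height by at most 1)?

Tree (level-order array): [26, 15, 27, 14, None, None, 34, None, None, None, 48]
Definition: a tree is height-balanced if, at every node, |h(left) - h(right)| <= 1 (empty subtree has height -1).
Bottom-up per-node check:
  node 14: h_left=-1, h_right=-1, diff=0 [OK], height=0
  node 15: h_left=0, h_right=-1, diff=1 [OK], height=1
  node 48: h_left=-1, h_right=-1, diff=0 [OK], height=0
  node 34: h_left=-1, h_right=0, diff=1 [OK], height=1
  node 27: h_left=-1, h_right=1, diff=2 [FAIL (|-1-1|=2 > 1)], height=2
  node 26: h_left=1, h_right=2, diff=1 [OK], height=3
Node 27 violates the condition: |-1 - 1| = 2 > 1.
Result: Not balanced


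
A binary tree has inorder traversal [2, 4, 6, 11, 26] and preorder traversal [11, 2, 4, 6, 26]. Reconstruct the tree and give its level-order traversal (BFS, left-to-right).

Inorder:  [2, 4, 6, 11, 26]
Preorder: [11, 2, 4, 6, 26]
Algorithm: preorder visits root first, so consume preorder in order;
for each root, split the current inorder slice at that value into
left-subtree inorder and right-subtree inorder, then recurse.
Recursive splits:
  root=11; inorder splits into left=[2, 4, 6], right=[26]
  root=2; inorder splits into left=[], right=[4, 6]
  root=4; inorder splits into left=[], right=[6]
  root=6; inorder splits into left=[], right=[]
  root=26; inorder splits into left=[], right=[]
Reconstructed level-order: [11, 2, 26, 4, 6]


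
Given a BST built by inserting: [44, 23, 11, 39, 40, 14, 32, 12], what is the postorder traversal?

Tree insertion order: [44, 23, 11, 39, 40, 14, 32, 12]
Tree (level-order array): [44, 23, None, 11, 39, None, 14, 32, 40, 12]
Postorder traversal: [12, 14, 11, 32, 40, 39, 23, 44]


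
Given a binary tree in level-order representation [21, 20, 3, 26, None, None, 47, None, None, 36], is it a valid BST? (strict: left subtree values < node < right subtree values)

Level-order array: [21, 20, 3, 26, None, None, 47, None, None, 36]
Validate using subtree bounds (lo, hi): at each node, require lo < value < hi,
then recurse left with hi=value and right with lo=value.
Preorder trace (stopping at first violation):
  at node 21 with bounds (-inf, +inf): OK
  at node 20 with bounds (-inf, 21): OK
  at node 26 with bounds (-inf, 20): VIOLATION
Node 26 violates its bound: not (-inf < 26 < 20).
Result: Not a valid BST


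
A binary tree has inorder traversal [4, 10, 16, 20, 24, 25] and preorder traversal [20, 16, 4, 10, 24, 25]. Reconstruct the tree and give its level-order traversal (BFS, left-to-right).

Inorder:  [4, 10, 16, 20, 24, 25]
Preorder: [20, 16, 4, 10, 24, 25]
Algorithm: preorder visits root first, so consume preorder in order;
for each root, split the current inorder slice at that value into
left-subtree inorder and right-subtree inorder, then recurse.
Recursive splits:
  root=20; inorder splits into left=[4, 10, 16], right=[24, 25]
  root=16; inorder splits into left=[4, 10], right=[]
  root=4; inorder splits into left=[], right=[10]
  root=10; inorder splits into left=[], right=[]
  root=24; inorder splits into left=[], right=[25]
  root=25; inorder splits into left=[], right=[]
Reconstructed level-order: [20, 16, 24, 4, 25, 10]


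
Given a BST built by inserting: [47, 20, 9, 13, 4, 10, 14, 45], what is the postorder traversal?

Tree insertion order: [47, 20, 9, 13, 4, 10, 14, 45]
Tree (level-order array): [47, 20, None, 9, 45, 4, 13, None, None, None, None, 10, 14]
Postorder traversal: [4, 10, 14, 13, 9, 45, 20, 47]


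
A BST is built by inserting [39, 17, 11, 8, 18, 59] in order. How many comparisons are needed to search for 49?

Search path for 49: 39 -> 59
Found: False
Comparisons: 2


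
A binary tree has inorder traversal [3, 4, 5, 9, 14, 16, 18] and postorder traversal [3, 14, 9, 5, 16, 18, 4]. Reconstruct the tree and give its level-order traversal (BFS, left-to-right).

Inorder:   [3, 4, 5, 9, 14, 16, 18]
Postorder: [3, 14, 9, 5, 16, 18, 4]
Algorithm: postorder visits root last, so walk postorder right-to-left;
each value is the root of the current inorder slice — split it at that
value, recurse on the right subtree first, then the left.
Recursive splits:
  root=4; inorder splits into left=[3], right=[5, 9, 14, 16, 18]
  root=18; inorder splits into left=[5, 9, 14, 16], right=[]
  root=16; inorder splits into left=[5, 9, 14], right=[]
  root=5; inorder splits into left=[], right=[9, 14]
  root=9; inorder splits into left=[], right=[14]
  root=14; inorder splits into left=[], right=[]
  root=3; inorder splits into left=[], right=[]
Reconstructed level-order: [4, 3, 18, 16, 5, 9, 14]


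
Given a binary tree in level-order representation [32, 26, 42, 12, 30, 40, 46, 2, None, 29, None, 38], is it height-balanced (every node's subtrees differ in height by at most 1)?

Tree (level-order array): [32, 26, 42, 12, 30, 40, 46, 2, None, 29, None, 38]
Definition: a tree is height-balanced if, at every node, |h(left) - h(right)| <= 1 (empty subtree has height -1).
Bottom-up per-node check:
  node 2: h_left=-1, h_right=-1, diff=0 [OK], height=0
  node 12: h_left=0, h_right=-1, diff=1 [OK], height=1
  node 29: h_left=-1, h_right=-1, diff=0 [OK], height=0
  node 30: h_left=0, h_right=-1, diff=1 [OK], height=1
  node 26: h_left=1, h_right=1, diff=0 [OK], height=2
  node 38: h_left=-1, h_right=-1, diff=0 [OK], height=0
  node 40: h_left=0, h_right=-1, diff=1 [OK], height=1
  node 46: h_left=-1, h_right=-1, diff=0 [OK], height=0
  node 42: h_left=1, h_right=0, diff=1 [OK], height=2
  node 32: h_left=2, h_right=2, diff=0 [OK], height=3
All nodes satisfy the balance condition.
Result: Balanced


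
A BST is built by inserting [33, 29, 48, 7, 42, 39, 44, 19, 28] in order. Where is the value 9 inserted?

Starting tree (level order): [33, 29, 48, 7, None, 42, None, None, 19, 39, 44, None, 28]
Insertion path: 33 -> 29 -> 7 -> 19
Result: insert 9 as left child of 19
Final tree (level order): [33, 29, 48, 7, None, 42, None, None, 19, 39, 44, 9, 28]


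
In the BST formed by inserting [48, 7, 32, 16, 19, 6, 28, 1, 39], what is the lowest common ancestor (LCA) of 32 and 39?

Tree insertion order: [48, 7, 32, 16, 19, 6, 28, 1, 39]
Tree (level-order array): [48, 7, None, 6, 32, 1, None, 16, 39, None, None, None, 19, None, None, None, 28]
In a BST, the LCA of p=32, q=39 is the first node v on the
root-to-leaf path with p <= v <= q (go left if both < v, right if both > v).
Walk from root:
  at 48: both 32 and 39 < 48, go left
  at 7: both 32 and 39 > 7, go right
  at 32: 32 <= 32 <= 39, this is the LCA
LCA = 32


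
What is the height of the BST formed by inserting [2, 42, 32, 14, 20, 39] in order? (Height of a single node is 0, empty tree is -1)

Insertion order: [2, 42, 32, 14, 20, 39]
Tree (level-order array): [2, None, 42, 32, None, 14, 39, None, 20]
Compute height bottom-up (empty subtree = -1):
  height(20) = 1 + max(-1, -1) = 0
  height(14) = 1 + max(-1, 0) = 1
  height(39) = 1 + max(-1, -1) = 0
  height(32) = 1 + max(1, 0) = 2
  height(42) = 1 + max(2, -1) = 3
  height(2) = 1 + max(-1, 3) = 4
Height = 4


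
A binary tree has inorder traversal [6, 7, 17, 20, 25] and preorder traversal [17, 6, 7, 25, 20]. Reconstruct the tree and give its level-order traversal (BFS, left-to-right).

Inorder:  [6, 7, 17, 20, 25]
Preorder: [17, 6, 7, 25, 20]
Algorithm: preorder visits root first, so consume preorder in order;
for each root, split the current inorder slice at that value into
left-subtree inorder and right-subtree inorder, then recurse.
Recursive splits:
  root=17; inorder splits into left=[6, 7], right=[20, 25]
  root=6; inorder splits into left=[], right=[7]
  root=7; inorder splits into left=[], right=[]
  root=25; inorder splits into left=[20], right=[]
  root=20; inorder splits into left=[], right=[]
Reconstructed level-order: [17, 6, 25, 7, 20]


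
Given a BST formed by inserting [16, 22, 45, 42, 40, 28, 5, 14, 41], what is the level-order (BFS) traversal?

Tree insertion order: [16, 22, 45, 42, 40, 28, 5, 14, 41]
Tree (level-order array): [16, 5, 22, None, 14, None, 45, None, None, 42, None, 40, None, 28, 41]
BFS from the root, enqueuing left then right child of each popped node:
  queue [16] -> pop 16, enqueue [5, 22], visited so far: [16]
  queue [5, 22] -> pop 5, enqueue [14], visited so far: [16, 5]
  queue [22, 14] -> pop 22, enqueue [45], visited so far: [16, 5, 22]
  queue [14, 45] -> pop 14, enqueue [none], visited so far: [16, 5, 22, 14]
  queue [45] -> pop 45, enqueue [42], visited so far: [16, 5, 22, 14, 45]
  queue [42] -> pop 42, enqueue [40], visited so far: [16, 5, 22, 14, 45, 42]
  queue [40] -> pop 40, enqueue [28, 41], visited so far: [16, 5, 22, 14, 45, 42, 40]
  queue [28, 41] -> pop 28, enqueue [none], visited so far: [16, 5, 22, 14, 45, 42, 40, 28]
  queue [41] -> pop 41, enqueue [none], visited so far: [16, 5, 22, 14, 45, 42, 40, 28, 41]
Result: [16, 5, 22, 14, 45, 42, 40, 28, 41]


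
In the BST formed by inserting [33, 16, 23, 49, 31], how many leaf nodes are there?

Tree built from: [33, 16, 23, 49, 31]
Tree (level-order array): [33, 16, 49, None, 23, None, None, None, 31]
Rule: A leaf has 0 children.
Per-node child counts:
  node 33: 2 child(ren)
  node 16: 1 child(ren)
  node 23: 1 child(ren)
  node 31: 0 child(ren)
  node 49: 0 child(ren)
Matching nodes: [31, 49]
Count of leaf nodes: 2


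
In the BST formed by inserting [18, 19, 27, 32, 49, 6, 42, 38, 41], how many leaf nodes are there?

Tree built from: [18, 19, 27, 32, 49, 6, 42, 38, 41]
Tree (level-order array): [18, 6, 19, None, None, None, 27, None, 32, None, 49, 42, None, 38, None, None, 41]
Rule: A leaf has 0 children.
Per-node child counts:
  node 18: 2 child(ren)
  node 6: 0 child(ren)
  node 19: 1 child(ren)
  node 27: 1 child(ren)
  node 32: 1 child(ren)
  node 49: 1 child(ren)
  node 42: 1 child(ren)
  node 38: 1 child(ren)
  node 41: 0 child(ren)
Matching nodes: [6, 41]
Count of leaf nodes: 2


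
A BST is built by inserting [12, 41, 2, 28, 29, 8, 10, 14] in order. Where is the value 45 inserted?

Starting tree (level order): [12, 2, 41, None, 8, 28, None, None, 10, 14, 29]
Insertion path: 12 -> 41
Result: insert 45 as right child of 41
Final tree (level order): [12, 2, 41, None, 8, 28, 45, None, 10, 14, 29]


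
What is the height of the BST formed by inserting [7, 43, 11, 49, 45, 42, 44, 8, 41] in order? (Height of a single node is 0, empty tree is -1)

Insertion order: [7, 43, 11, 49, 45, 42, 44, 8, 41]
Tree (level-order array): [7, None, 43, 11, 49, 8, 42, 45, None, None, None, 41, None, 44]
Compute height bottom-up (empty subtree = -1):
  height(8) = 1 + max(-1, -1) = 0
  height(41) = 1 + max(-1, -1) = 0
  height(42) = 1 + max(0, -1) = 1
  height(11) = 1 + max(0, 1) = 2
  height(44) = 1 + max(-1, -1) = 0
  height(45) = 1 + max(0, -1) = 1
  height(49) = 1 + max(1, -1) = 2
  height(43) = 1 + max(2, 2) = 3
  height(7) = 1 + max(-1, 3) = 4
Height = 4


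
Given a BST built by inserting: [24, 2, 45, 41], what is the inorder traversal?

Tree insertion order: [24, 2, 45, 41]
Tree (level-order array): [24, 2, 45, None, None, 41]
Inorder traversal: [2, 24, 41, 45]


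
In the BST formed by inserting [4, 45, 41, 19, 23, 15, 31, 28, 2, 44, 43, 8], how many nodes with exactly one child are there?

Tree built from: [4, 45, 41, 19, 23, 15, 31, 28, 2, 44, 43, 8]
Tree (level-order array): [4, 2, 45, None, None, 41, None, 19, 44, 15, 23, 43, None, 8, None, None, 31, None, None, None, None, 28]
Rule: These are nodes with exactly 1 non-null child.
Per-node child counts:
  node 4: 2 child(ren)
  node 2: 0 child(ren)
  node 45: 1 child(ren)
  node 41: 2 child(ren)
  node 19: 2 child(ren)
  node 15: 1 child(ren)
  node 8: 0 child(ren)
  node 23: 1 child(ren)
  node 31: 1 child(ren)
  node 28: 0 child(ren)
  node 44: 1 child(ren)
  node 43: 0 child(ren)
Matching nodes: [45, 15, 23, 31, 44]
Count of nodes with exactly one child: 5


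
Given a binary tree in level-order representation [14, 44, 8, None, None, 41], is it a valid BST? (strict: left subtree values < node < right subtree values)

Level-order array: [14, 44, 8, None, None, 41]
Validate using subtree bounds (lo, hi): at each node, require lo < value < hi,
then recurse left with hi=value and right with lo=value.
Preorder trace (stopping at first violation):
  at node 14 with bounds (-inf, +inf): OK
  at node 44 with bounds (-inf, 14): VIOLATION
Node 44 violates its bound: not (-inf < 44 < 14).
Result: Not a valid BST


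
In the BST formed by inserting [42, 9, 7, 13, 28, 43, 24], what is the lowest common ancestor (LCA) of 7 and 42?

Tree insertion order: [42, 9, 7, 13, 28, 43, 24]
Tree (level-order array): [42, 9, 43, 7, 13, None, None, None, None, None, 28, 24]
In a BST, the LCA of p=7, q=42 is the first node v on the
root-to-leaf path with p <= v <= q (go left if both < v, right if both > v).
Walk from root:
  at 42: 7 <= 42 <= 42, this is the LCA
LCA = 42


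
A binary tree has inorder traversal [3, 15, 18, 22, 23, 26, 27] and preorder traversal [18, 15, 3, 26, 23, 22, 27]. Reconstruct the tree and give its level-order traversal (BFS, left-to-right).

Inorder:  [3, 15, 18, 22, 23, 26, 27]
Preorder: [18, 15, 3, 26, 23, 22, 27]
Algorithm: preorder visits root first, so consume preorder in order;
for each root, split the current inorder slice at that value into
left-subtree inorder and right-subtree inorder, then recurse.
Recursive splits:
  root=18; inorder splits into left=[3, 15], right=[22, 23, 26, 27]
  root=15; inorder splits into left=[3], right=[]
  root=3; inorder splits into left=[], right=[]
  root=26; inorder splits into left=[22, 23], right=[27]
  root=23; inorder splits into left=[22], right=[]
  root=22; inorder splits into left=[], right=[]
  root=27; inorder splits into left=[], right=[]
Reconstructed level-order: [18, 15, 26, 3, 23, 27, 22]


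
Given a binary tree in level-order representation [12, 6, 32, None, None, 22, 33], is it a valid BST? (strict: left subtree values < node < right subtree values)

Level-order array: [12, 6, 32, None, None, 22, 33]
Validate using subtree bounds (lo, hi): at each node, require lo < value < hi,
then recurse left with hi=value and right with lo=value.
Preorder trace (stopping at first violation):
  at node 12 with bounds (-inf, +inf): OK
  at node 6 with bounds (-inf, 12): OK
  at node 32 with bounds (12, +inf): OK
  at node 22 with bounds (12, 32): OK
  at node 33 with bounds (32, +inf): OK
No violation found at any node.
Result: Valid BST


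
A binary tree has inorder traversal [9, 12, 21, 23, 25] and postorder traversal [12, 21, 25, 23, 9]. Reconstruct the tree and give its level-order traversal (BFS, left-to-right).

Inorder:   [9, 12, 21, 23, 25]
Postorder: [12, 21, 25, 23, 9]
Algorithm: postorder visits root last, so walk postorder right-to-left;
each value is the root of the current inorder slice — split it at that
value, recurse on the right subtree first, then the left.
Recursive splits:
  root=9; inorder splits into left=[], right=[12, 21, 23, 25]
  root=23; inorder splits into left=[12, 21], right=[25]
  root=25; inorder splits into left=[], right=[]
  root=21; inorder splits into left=[12], right=[]
  root=12; inorder splits into left=[], right=[]
Reconstructed level-order: [9, 23, 21, 25, 12]


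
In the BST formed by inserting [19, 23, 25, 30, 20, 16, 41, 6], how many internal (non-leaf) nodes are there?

Tree built from: [19, 23, 25, 30, 20, 16, 41, 6]
Tree (level-order array): [19, 16, 23, 6, None, 20, 25, None, None, None, None, None, 30, None, 41]
Rule: An internal node has at least one child.
Per-node child counts:
  node 19: 2 child(ren)
  node 16: 1 child(ren)
  node 6: 0 child(ren)
  node 23: 2 child(ren)
  node 20: 0 child(ren)
  node 25: 1 child(ren)
  node 30: 1 child(ren)
  node 41: 0 child(ren)
Matching nodes: [19, 16, 23, 25, 30]
Count of internal (non-leaf) nodes: 5


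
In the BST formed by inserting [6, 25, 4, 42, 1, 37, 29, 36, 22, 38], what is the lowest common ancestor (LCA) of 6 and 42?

Tree insertion order: [6, 25, 4, 42, 1, 37, 29, 36, 22, 38]
Tree (level-order array): [6, 4, 25, 1, None, 22, 42, None, None, None, None, 37, None, 29, 38, None, 36]
In a BST, the LCA of p=6, q=42 is the first node v on the
root-to-leaf path with p <= v <= q (go left if both < v, right if both > v).
Walk from root:
  at 6: 6 <= 6 <= 42, this is the LCA
LCA = 6


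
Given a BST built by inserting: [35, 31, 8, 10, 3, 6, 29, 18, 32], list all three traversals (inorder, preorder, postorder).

Tree insertion order: [35, 31, 8, 10, 3, 6, 29, 18, 32]
Tree (level-order array): [35, 31, None, 8, 32, 3, 10, None, None, None, 6, None, 29, None, None, 18]
Inorder (L, root, R): [3, 6, 8, 10, 18, 29, 31, 32, 35]
Preorder (root, L, R): [35, 31, 8, 3, 6, 10, 29, 18, 32]
Postorder (L, R, root): [6, 3, 18, 29, 10, 8, 32, 31, 35]


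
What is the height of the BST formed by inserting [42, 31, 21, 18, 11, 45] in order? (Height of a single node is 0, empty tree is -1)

Insertion order: [42, 31, 21, 18, 11, 45]
Tree (level-order array): [42, 31, 45, 21, None, None, None, 18, None, 11]
Compute height bottom-up (empty subtree = -1):
  height(11) = 1 + max(-1, -1) = 0
  height(18) = 1 + max(0, -1) = 1
  height(21) = 1 + max(1, -1) = 2
  height(31) = 1 + max(2, -1) = 3
  height(45) = 1 + max(-1, -1) = 0
  height(42) = 1 + max(3, 0) = 4
Height = 4


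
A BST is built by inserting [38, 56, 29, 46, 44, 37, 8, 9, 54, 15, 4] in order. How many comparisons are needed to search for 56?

Search path for 56: 38 -> 56
Found: True
Comparisons: 2


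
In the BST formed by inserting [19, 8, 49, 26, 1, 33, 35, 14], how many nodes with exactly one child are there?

Tree built from: [19, 8, 49, 26, 1, 33, 35, 14]
Tree (level-order array): [19, 8, 49, 1, 14, 26, None, None, None, None, None, None, 33, None, 35]
Rule: These are nodes with exactly 1 non-null child.
Per-node child counts:
  node 19: 2 child(ren)
  node 8: 2 child(ren)
  node 1: 0 child(ren)
  node 14: 0 child(ren)
  node 49: 1 child(ren)
  node 26: 1 child(ren)
  node 33: 1 child(ren)
  node 35: 0 child(ren)
Matching nodes: [49, 26, 33]
Count of nodes with exactly one child: 3


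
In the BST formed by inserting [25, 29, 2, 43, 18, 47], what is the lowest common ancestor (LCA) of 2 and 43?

Tree insertion order: [25, 29, 2, 43, 18, 47]
Tree (level-order array): [25, 2, 29, None, 18, None, 43, None, None, None, 47]
In a BST, the LCA of p=2, q=43 is the first node v on the
root-to-leaf path with p <= v <= q (go left if both < v, right if both > v).
Walk from root:
  at 25: 2 <= 25 <= 43, this is the LCA
LCA = 25


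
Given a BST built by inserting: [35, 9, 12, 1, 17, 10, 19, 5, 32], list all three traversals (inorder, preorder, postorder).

Tree insertion order: [35, 9, 12, 1, 17, 10, 19, 5, 32]
Tree (level-order array): [35, 9, None, 1, 12, None, 5, 10, 17, None, None, None, None, None, 19, None, 32]
Inorder (L, root, R): [1, 5, 9, 10, 12, 17, 19, 32, 35]
Preorder (root, L, R): [35, 9, 1, 5, 12, 10, 17, 19, 32]
Postorder (L, R, root): [5, 1, 10, 32, 19, 17, 12, 9, 35]


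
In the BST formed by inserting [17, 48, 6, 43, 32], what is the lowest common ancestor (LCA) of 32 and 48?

Tree insertion order: [17, 48, 6, 43, 32]
Tree (level-order array): [17, 6, 48, None, None, 43, None, 32]
In a BST, the LCA of p=32, q=48 is the first node v on the
root-to-leaf path with p <= v <= q (go left if both < v, right if both > v).
Walk from root:
  at 17: both 32 and 48 > 17, go right
  at 48: 32 <= 48 <= 48, this is the LCA
LCA = 48


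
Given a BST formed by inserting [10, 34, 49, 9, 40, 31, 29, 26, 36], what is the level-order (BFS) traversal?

Tree insertion order: [10, 34, 49, 9, 40, 31, 29, 26, 36]
Tree (level-order array): [10, 9, 34, None, None, 31, 49, 29, None, 40, None, 26, None, 36]
BFS from the root, enqueuing left then right child of each popped node:
  queue [10] -> pop 10, enqueue [9, 34], visited so far: [10]
  queue [9, 34] -> pop 9, enqueue [none], visited so far: [10, 9]
  queue [34] -> pop 34, enqueue [31, 49], visited so far: [10, 9, 34]
  queue [31, 49] -> pop 31, enqueue [29], visited so far: [10, 9, 34, 31]
  queue [49, 29] -> pop 49, enqueue [40], visited so far: [10, 9, 34, 31, 49]
  queue [29, 40] -> pop 29, enqueue [26], visited so far: [10, 9, 34, 31, 49, 29]
  queue [40, 26] -> pop 40, enqueue [36], visited so far: [10, 9, 34, 31, 49, 29, 40]
  queue [26, 36] -> pop 26, enqueue [none], visited so far: [10, 9, 34, 31, 49, 29, 40, 26]
  queue [36] -> pop 36, enqueue [none], visited so far: [10, 9, 34, 31, 49, 29, 40, 26, 36]
Result: [10, 9, 34, 31, 49, 29, 40, 26, 36]


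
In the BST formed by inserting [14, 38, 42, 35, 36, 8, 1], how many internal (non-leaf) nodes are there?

Tree built from: [14, 38, 42, 35, 36, 8, 1]
Tree (level-order array): [14, 8, 38, 1, None, 35, 42, None, None, None, 36]
Rule: An internal node has at least one child.
Per-node child counts:
  node 14: 2 child(ren)
  node 8: 1 child(ren)
  node 1: 0 child(ren)
  node 38: 2 child(ren)
  node 35: 1 child(ren)
  node 36: 0 child(ren)
  node 42: 0 child(ren)
Matching nodes: [14, 8, 38, 35]
Count of internal (non-leaf) nodes: 4


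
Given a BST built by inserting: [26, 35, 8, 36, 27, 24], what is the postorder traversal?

Tree insertion order: [26, 35, 8, 36, 27, 24]
Tree (level-order array): [26, 8, 35, None, 24, 27, 36]
Postorder traversal: [24, 8, 27, 36, 35, 26]


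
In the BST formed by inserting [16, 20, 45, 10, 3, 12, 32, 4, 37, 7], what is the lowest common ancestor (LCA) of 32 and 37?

Tree insertion order: [16, 20, 45, 10, 3, 12, 32, 4, 37, 7]
Tree (level-order array): [16, 10, 20, 3, 12, None, 45, None, 4, None, None, 32, None, None, 7, None, 37]
In a BST, the LCA of p=32, q=37 is the first node v on the
root-to-leaf path with p <= v <= q (go left if both < v, right if both > v).
Walk from root:
  at 16: both 32 and 37 > 16, go right
  at 20: both 32 and 37 > 20, go right
  at 45: both 32 and 37 < 45, go left
  at 32: 32 <= 32 <= 37, this is the LCA
LCA = 32


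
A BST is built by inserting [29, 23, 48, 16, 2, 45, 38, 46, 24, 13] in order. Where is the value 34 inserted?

Starting tree (level order): [29, 23, 48, 16, 24, 45, None, 2, None, None, None, 38, 46, None, 13]
Insertion path: 29 -> 48 -> 45 -> 38
Result: insert 34 as left child of 38
Final tree (level order): [29, 23, 48, 16, 24, 45, None, 2, None, None, None, 38, 46, None, 13, 34]


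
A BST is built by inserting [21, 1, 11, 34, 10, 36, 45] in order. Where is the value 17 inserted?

Starting tree (level order): [21, 1, 34, None, 11, None, 36, 10, None, None, 45]
Insertion path: 21 -> 1 -> 11
Result: insert 17 as right child of 11
Final tree (level order): [21, 1, 34, None, 11, None, 36, 10, 17, None, 45]


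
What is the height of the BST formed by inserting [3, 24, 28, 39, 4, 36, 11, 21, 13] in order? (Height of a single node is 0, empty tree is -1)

Insertion order: [3, 24, 28, 39, 4, 36, 11, 21, 13]
Tree (level-order array): [3, None, 24, 4, 28, None, 11, None, 39, None, 21, 36, None, 13]
Compute height bottom-up (empty subtree = -1):
  height(13) = 1 + max(-1, -1) = 0
  height(21) = 1 + max(0, -1) = 1
  height(11) = 1 + max(-1, 1) = 2
  height(4) = 1 + max(-1, 2) = 3
  height(36) = 1 + max(-1, -1) = 0
  height(39) = 1 + max(0, -1) = 1
  height(28) = 1 + max(-1, 1) = 2
  height(24) = 1 + max(3, 2) = 4
  height(3) = 1 + max(-1, 4) = 5
Height = 5


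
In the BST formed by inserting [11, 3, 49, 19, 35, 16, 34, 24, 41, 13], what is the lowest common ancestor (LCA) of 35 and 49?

Tree insertion order: [11, 3, 49, 19, 35, 16, 34, 24, 41, 13]
Tree (level-order array): [11, 3, 49, None, None, 19, None, 16, 35, 13, None, 34, 41, None, None, 24]
In a BST, the LCA of p=35, q=49 is the first node v on the
root-to-leaf path with p <= v <= q (go left if both < v, right if both > v).
Walk from root:
  at 11: both 35 and 49 > 11, go right
  at 49: 35 <= 49 <= 49, this is the LCA
LCA = 49


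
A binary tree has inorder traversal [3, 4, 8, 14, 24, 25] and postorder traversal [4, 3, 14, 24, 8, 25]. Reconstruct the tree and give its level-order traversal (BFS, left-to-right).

Inorder:   [3, 4, 8, 14, 24, 25]
Postorder: [4, 3, 14, 24, 8, 25]
Algorithm: postorder visits root last, so walk postorder right-to-left;
each value is the root of the current inorder slice — split it at that
value, recurse on the right subtree first, then the left.
Recursive splits:
  root=25; inorder splits into left=[3, 4, 8, 14, 24], right=[]
  root=8; inorder splits into left=[3, 4], right=[14, 24]
  root=24; inorder splits into left=[14], right=[]
  root=14; inorder splits into left=[], right=[]
  root=3; inorder splits into left=[], right=[4]
  root=4; inorder splits into left=[], right=[]
Reconstructed level-order: [25, 8, 3, 24, 4, 14]


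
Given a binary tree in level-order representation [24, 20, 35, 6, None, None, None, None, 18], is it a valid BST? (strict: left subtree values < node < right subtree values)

Level-order array: [24, 20, 35, 6, None, None, None, None, 18]
Validate using subtree bounds (lo, hi): at each node, require lo < value < hi,
then recurse left with hi=value and right with lo=value.
Preorder trace (stopping at first violation):
  at node 24 with bounds (-inf, +inf): OK
  at node 20 with bounds (-inf, 24): OK
  at node 6 with bounds (-inf, 20): OK
  at node 18 with bounds (6, 20): OK
  at node 35 with bounds (24, +inf): OK
No violation found at any node.
Result: Valid BST


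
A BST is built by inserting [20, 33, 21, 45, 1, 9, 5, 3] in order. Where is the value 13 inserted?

Starting tree (level order): [20, 1, 33, None, 9, 21, 45, 5, None, None, None, None, None, 3]
Insertion path: 20 -> 1 -> 9
Result: insert 13 as right child of 9
Final tree (level order): [20, 1, 33, None, 9, 21, 45, 5, 13, None, None, None, None, 3]


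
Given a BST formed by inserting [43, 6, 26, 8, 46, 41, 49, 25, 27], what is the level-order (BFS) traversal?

Tree insertion order: [43, 6, 26, 8, 46, 41, 49, 25, 27]
Tree (level-order array): [43, 6, 46, None, 26, None, 49, 8, 41, None, None, None, 25, 27]
BFS from the root, enqueuing left then right child of each popped node:
  queue [43] -> pop 43, enqueue [6, 46], visited so far: [43]
  queue [6, 46] -> pop 6, enqueue [26], visited so far: [43, 6]
  queue [46, 26] -> pop 46, enqueue [49], visited so far: [43, 6, 46]
  queue [26, 49] -> pop 26, enqueue [8, 41], visited so far: [43, 6, 46, 26]
  queue [49, 8, 41] -> pop 49, enqueue [none], visited so far: [43, 6, 46, 26, 49]
  queue [8, 41] -> pop 8, enqueue [25], visited so far: [43, 6, 46, 26, 49, 8]
  queue [41, 25] -> pop 41, enqueue [27], visited so far: [43, 6, 46, 26, 49, 8, 41]
  queue [25, 27] -> pop 25, enqueue [none], visited so far: [43, 6, 46, 26, 49, 8, 41, 25]
  queue [27] -> pop 27, enqueue [none], visited so far: [43, 6, 46, 26, 49, 8, 41, 25, 27]
Result: [43, 6, 46, 26, 49, 8, 41, 25, 27]


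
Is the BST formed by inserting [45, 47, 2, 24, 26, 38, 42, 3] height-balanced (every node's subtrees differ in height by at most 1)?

Tree (level-order array): [45, 2, 47, None, 24, None, None, 3, 26, None, None, None, 38, None, 42]
Definition: a tree is height-balanced if, at every node, |h(left) - h(right)| <= 1 (empty subtree has height -1).
Bottom-up per-node check:
  node 3: h_left=-1, h_right=-1, diff=0 [OK], height=0
  node 42: h_left=-1, h_right=-1, diff=0 [OK], height=0
  node 38: h_left=-1, h_right=0, diff=1 [OK], height=1
  node 26: h_left=-1, h_right=1, diff=2 [FAIL (|-1-1|=2 > 1)], height=2
  node 24: h_left=0, h_right=2, diff=2 [FAIL (|0-2|=2 > 1)], height=3
  node 2: h_left=-1, h_right=3, diff=4 [FAIL (|-1-3|=4 > 1)], height=4
  node 47: h_left=-1, h_right=-1, diff=0 [OK], height=0
  node 45: h_left=4, h_right=0, diff=4 [FAIL (|4-0|=4 > 1)], height=5
Node 26 violates the condition: |-1 - 1| = 2 > 1.
Result: Not balanced


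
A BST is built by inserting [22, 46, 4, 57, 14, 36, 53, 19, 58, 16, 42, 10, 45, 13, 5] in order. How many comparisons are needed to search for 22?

Search path for 22: 22
Found: True
Comparisons: 1


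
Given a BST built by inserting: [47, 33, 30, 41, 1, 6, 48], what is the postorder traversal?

Tree insertion order: [47, 33, 30, 41, 1, 6, 48]
Tree (level-order array): [47, 33, 48, 30, 41, None, None, 1, None, None, None, None, 6]
Postorder traversal: [6, 1, 30, 41, 33, 48, 47]


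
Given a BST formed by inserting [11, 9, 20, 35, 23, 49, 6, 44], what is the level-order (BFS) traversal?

Tree insertion order: [11, 9, 20, 35, 23, 49, 6, 44]
Tree (level-order array): [11, 9, 20, 6, None, None, 35, None, None, 23, 49, None, None, 44]
BFS from the root, enqueuing left then right child of each popped node:
  queue [11] -> pop 11, enqueue [9, 20], visited so far: [11]
  queue [9, 20] -> pop 9, enqueue [6], visited so far: [11, 9]
  queue [20, 6] -> pop 20, enqueue [35], visited so far: [11, 9, 20]
  queue [6, 35] -> pop 6, enqueue [none], visited so far: [11, 9, 20, 6]
  queue [35] -> pop 35, enqueue [23, 49], visited so far: [11, 9, 20, 6, 35]
  queue [23, 49] -> pop 23, enqueue [none], visited so far: [11, 9, 20, 6, 35, 23]
  queue [49] -> pop 49, enqueue [44], visited so far: [11, 9, 20, 6, 35, 23, 49]
  queue [44] -> pop 44, enqueue [none], visited so far: [11, 9, 20, 6, 35, 23, 49, 44]
Result: [11, 9, 20, 6, 35, 23, 49, 44]


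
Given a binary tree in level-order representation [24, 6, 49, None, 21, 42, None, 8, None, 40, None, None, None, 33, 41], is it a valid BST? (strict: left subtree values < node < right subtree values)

Level-order array: [24, 6, 49, None, 21, 42, None, 8, None, 40, None, None, None, 33, 41]
Validate using subtree bounds (lo, hi): at each node, require lo < value < hi,
then recurse left with hi=value and right with lo=value.
Preorder trace (stopping at first violation):
  at node 24 with bounds (-inf, +inf): OK
  at node 6 with bounds (-inf, 24): OK
  at node 21 with bounds (6, 24): OK
  at node 8 with bounds (6, 21): OK
  at node 49 with bounds (24, +inf): OK
  at node 42 with bounds (24, 49): OK
  at node 40 with bounds (24, 42): OK
  at node 33 with bounds (24, 40): OK
  at node 41 with bounds (40, 42): OK
No violation found at any node.
Result: Valid BST


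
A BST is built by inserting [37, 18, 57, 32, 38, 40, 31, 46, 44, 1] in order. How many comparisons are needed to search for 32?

Search path for 32: 37 -> 18 -> 32
Found: True
Comparisons: 3


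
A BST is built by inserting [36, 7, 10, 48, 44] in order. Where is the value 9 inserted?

Starting tree (level order): [36, 7, 48, None, 10, 44]
Insertion path: 36 -> 7 -> 10
Result: insert 9 as left child of 10
Final tree (level order): [36, 7, 48, None, 10, 44, None, 9]


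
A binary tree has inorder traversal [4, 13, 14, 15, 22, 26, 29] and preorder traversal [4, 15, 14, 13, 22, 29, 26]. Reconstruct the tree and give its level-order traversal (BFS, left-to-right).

Inorder:  [4, 13, 14, 15, 22, 26, 29]
Preorder: [4, 15, 14, 13, 22, 29, 26]
Algorithm: preorder visits root first, so consume preorder in order;
for each root, split the current inorder slice at that value into
left-subtree inorder and right-subtree inorder, then recurse.
Recursive splits:
  root=4; inorder splits into left=[], right=[13, 14, 15, 22, 26, 29]
  root=15; inorder splits into left=[13, 14], right=[22, 26, 29]
  root=14; inorder splits into left=[13], right=[]
  root=13; inorder splits into left=[], right=[]
  root=22; inorder splits into left=[], right=[26, 29]
  root=29; inorder splits into left=[26], right=[]
  root=26; inorder splits into left=[], right=[]
Reconstructed level-order: [4, 15, 14, 22, 13, 29, 26]
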